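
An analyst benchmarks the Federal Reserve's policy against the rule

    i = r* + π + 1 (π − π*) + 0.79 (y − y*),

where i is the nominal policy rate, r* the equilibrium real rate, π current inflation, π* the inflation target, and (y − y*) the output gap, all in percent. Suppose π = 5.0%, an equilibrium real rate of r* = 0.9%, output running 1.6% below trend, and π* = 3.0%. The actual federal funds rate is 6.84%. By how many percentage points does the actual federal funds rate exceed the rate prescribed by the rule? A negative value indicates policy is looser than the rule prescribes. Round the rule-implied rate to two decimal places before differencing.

Output 1.6% below potential → (y − y*) = -1.6.
i = 0.9 + 5.0 + 1 × (5.0 − 3.0) + 0.79 × (-1.6)
   = 0.9 + 5 + 2 − 1.264 = 6.64
Deviation = 6.84 − 6.64 = 0.20 pp.

0.20 pp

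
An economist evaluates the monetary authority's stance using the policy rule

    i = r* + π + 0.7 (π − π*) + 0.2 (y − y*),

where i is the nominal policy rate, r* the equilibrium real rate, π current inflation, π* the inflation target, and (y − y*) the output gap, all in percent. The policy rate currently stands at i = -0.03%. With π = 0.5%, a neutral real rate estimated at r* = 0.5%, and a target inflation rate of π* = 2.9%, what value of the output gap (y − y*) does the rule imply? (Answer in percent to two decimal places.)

3.25%

0.2 (y − y*) = -0.03 − 0.5 − 0.5 − 0.7 × (0.5 − 2.9) = 0.65
(y − y*) = 0.65 / 0.2 = 3.25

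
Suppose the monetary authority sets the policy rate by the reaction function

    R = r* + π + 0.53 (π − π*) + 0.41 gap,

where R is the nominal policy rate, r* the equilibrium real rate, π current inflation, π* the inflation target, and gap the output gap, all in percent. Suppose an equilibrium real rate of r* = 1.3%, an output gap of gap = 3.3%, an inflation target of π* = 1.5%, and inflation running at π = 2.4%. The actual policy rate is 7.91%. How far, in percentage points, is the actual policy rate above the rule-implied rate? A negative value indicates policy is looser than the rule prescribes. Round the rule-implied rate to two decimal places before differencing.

2.38 pp

R = 1.3 + 2.4 + 0.53 × (2.4 − 1.5) + 0.41 × 3.3
   = 1.3 + 2.4 + 0.477 + 1.353 = 5.53
Deviation = 7.91 − 5.53 = 2.38 pp.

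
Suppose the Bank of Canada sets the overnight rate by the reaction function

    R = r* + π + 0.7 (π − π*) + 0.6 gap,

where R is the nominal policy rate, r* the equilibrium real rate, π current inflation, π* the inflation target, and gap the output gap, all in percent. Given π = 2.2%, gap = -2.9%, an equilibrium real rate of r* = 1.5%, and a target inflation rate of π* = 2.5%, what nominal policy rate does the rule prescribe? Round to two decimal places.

R = 1.5 + 2.2 + 0.7 × (2.2 − 2.5) + 0.6 × (-2.9)
   = 1.5 + 2.2 − 0.21 − 1.74 = 1.75

1.75%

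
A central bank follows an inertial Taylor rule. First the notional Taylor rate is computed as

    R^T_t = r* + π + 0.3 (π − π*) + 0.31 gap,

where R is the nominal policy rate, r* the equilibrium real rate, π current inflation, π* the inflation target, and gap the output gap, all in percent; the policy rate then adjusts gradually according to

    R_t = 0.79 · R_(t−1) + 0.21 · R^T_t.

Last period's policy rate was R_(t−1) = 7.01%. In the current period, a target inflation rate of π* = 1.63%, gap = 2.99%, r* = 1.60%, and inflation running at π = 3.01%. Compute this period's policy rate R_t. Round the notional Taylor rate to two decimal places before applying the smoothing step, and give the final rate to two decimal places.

R^T_t = 1.60 + 3.01 + 0.3 × (3.01 − 1.63) + 0.31 × 2.99
   = 1.60 + 3.01 + 0.414 + 0.9269 = 5.95
R_t = 0.79 × 7.01 + 0.21 × 5.95 = 5.5379 + 1.2495 = 6.79

6.79%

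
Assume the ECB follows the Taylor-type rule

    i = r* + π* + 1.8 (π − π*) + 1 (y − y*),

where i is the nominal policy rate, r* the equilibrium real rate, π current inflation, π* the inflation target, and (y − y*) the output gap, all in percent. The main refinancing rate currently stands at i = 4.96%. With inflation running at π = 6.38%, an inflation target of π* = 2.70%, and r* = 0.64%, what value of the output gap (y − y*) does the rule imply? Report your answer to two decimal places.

-5.00%

1 (y − y*) = 4.96 − 0.64 − 2.70 − 1.8 × (6.38 − 2.70) = -5.004
(y − y*) = -5.004 / 1 = -5.00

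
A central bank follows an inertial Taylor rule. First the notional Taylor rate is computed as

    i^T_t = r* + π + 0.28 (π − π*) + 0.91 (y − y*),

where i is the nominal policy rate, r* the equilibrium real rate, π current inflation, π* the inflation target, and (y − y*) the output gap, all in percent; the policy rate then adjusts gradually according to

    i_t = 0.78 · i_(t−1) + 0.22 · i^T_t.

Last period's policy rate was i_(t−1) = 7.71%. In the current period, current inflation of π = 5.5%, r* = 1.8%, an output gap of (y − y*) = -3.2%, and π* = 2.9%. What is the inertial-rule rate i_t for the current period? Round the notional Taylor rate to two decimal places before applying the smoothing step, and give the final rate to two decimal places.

i^T_t = 1.8 + 5.5 + 0.28 × (5.5 − 2.9) + 0.91 × (-3.2)
   = 1.8 + 5.5 + 0.728 − 2.912 = 5.12
i_t = 0.78 × 7.71 + 0.22 × 5.12 = 6.0138 + 1.1264 = 7.14

7.14%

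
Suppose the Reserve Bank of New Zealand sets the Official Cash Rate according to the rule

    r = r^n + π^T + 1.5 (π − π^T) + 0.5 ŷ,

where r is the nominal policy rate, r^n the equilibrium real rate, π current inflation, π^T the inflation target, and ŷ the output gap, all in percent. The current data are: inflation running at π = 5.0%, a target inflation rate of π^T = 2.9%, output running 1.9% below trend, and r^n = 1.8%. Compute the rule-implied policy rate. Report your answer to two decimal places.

6.90%

Output 1.9% below potential → ŷ = -1.9.
r = 1.8 + 2.9 + 1.5 × (5.0 − 2.9) + 0.5 × (-1.9)
   = 1.8 + 2.9 + 3.15 − 0.95 = 6.90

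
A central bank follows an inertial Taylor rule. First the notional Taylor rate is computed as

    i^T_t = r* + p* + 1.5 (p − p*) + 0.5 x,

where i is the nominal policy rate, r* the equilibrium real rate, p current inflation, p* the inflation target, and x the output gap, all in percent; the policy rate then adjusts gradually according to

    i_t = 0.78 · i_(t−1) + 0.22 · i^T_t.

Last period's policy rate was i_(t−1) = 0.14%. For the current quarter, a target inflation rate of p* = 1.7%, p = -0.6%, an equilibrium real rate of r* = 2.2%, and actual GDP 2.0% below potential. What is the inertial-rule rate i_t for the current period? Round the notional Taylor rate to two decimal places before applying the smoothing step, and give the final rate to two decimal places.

-0.01%

Output 2.0% below potential → x = -2.0.
i^T_t = 2.2 + 1.7 + 1.5 × (-0.6 − 1.7) + 0.5 × (-2.0)
   = 2.2 + 1.7 − 3.45 − 1 = -0.55
i_t = 0.78 × 0.14 + 0.22 × (-0.55) = 0.1092 − 0.121 = -0.01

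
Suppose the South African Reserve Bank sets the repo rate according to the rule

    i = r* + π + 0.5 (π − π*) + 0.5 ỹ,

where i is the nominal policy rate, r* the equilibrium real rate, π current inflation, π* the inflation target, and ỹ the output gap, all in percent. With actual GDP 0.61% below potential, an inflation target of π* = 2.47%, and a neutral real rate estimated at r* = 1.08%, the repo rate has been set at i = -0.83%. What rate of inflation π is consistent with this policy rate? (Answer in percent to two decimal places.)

Output 0.61% below potential → ỹ = -0.61.
Collecting π: i = r* + (1 + 0.5) π − 0.5 π* + 0.5 ỹ
1.5 π = -0.83 − 1.08 + 0.5 × 2.47 − 0.5 × (-0.61) = -0.37
π = -0.37 / 1.5 = -0.25

-0.25%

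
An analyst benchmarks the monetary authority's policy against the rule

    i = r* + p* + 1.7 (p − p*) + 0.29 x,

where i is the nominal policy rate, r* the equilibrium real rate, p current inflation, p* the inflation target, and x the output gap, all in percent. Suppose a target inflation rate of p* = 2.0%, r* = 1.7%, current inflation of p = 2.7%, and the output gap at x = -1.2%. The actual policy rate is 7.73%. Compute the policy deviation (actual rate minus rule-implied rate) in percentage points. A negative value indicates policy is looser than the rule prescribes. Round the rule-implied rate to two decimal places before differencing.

i = 1.7 + 2.0 + 1.7 × (2.7 − 2.0) + 0.29 × (-1.2)
   = 1.7 + 2 + 1.19 − 0.348 = 4.54
Deviation = 7.73 − 4.54 = 3.19 pp.

3.19 pp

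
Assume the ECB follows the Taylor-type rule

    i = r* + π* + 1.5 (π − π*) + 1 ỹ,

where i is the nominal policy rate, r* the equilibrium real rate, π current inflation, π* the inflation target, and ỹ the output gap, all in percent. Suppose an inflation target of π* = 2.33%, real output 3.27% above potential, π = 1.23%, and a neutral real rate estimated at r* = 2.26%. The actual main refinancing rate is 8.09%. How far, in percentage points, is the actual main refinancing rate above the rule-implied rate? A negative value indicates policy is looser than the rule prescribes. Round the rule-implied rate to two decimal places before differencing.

1.88 pp

Output 3.27% above potential → ỹ = 3.27.
i = 2.26 + 2.33 + 1.5 × (1.23 − 2.33) + 1 × 3.27
   = 2.26 + 2.33 − 1.65 + 3.27 = 6.21
Deviation = 8.09 − 6.21 = 1.88 pp.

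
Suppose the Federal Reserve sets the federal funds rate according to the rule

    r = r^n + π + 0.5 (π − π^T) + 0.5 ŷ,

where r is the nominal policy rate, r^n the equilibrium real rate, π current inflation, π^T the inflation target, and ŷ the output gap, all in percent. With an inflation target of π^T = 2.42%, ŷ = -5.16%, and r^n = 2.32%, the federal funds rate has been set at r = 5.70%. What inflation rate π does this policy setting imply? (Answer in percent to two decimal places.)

Collecting π: r = r^n + (1 + 0.5) π − 0.5 π^T + 0.5 ŷ
1.5 π = 5.70 − 2.32 + 0.5 × 2.42 − 0.5 × (-5.16) = 7.17
π = 7.17 / 1.5 = 4.78

4.78%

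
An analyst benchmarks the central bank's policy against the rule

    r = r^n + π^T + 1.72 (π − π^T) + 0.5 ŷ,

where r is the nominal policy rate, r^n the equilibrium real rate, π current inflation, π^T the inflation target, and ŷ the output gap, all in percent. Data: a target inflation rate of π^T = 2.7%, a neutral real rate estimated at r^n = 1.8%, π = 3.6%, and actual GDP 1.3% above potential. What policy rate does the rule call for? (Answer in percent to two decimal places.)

6.70%

Output 1.3% above potential → ŷ = 1.3.
r = 1.8 + 2.7 + 1.72 × (3.6 − 2.7) + 0.5 × 1.3
   = 1.8 + 2.7 + 1.548 + 0.65 = 6.70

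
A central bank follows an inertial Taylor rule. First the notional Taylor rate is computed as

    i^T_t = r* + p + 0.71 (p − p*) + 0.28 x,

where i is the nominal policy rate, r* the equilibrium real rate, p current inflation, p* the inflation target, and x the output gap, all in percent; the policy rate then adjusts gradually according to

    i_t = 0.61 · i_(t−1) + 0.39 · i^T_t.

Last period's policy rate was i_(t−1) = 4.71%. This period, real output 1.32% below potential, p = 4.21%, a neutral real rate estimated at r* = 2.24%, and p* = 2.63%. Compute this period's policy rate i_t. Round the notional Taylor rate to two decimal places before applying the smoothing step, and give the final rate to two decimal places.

Output 1.32% below potential → x = -1.32.
i^T_t = 2.24 + 4.21 + 0.71 × (4.21 − 2.63) + 0.28 × (-1.32)
   = 2.24 + 4.21 + 1.1218 − 0.3696 = 7.20
i_t = 0.61 × 4.71 + 0.39 × 7.20 = 2.8731 + 2.808 = 5.68

5.68%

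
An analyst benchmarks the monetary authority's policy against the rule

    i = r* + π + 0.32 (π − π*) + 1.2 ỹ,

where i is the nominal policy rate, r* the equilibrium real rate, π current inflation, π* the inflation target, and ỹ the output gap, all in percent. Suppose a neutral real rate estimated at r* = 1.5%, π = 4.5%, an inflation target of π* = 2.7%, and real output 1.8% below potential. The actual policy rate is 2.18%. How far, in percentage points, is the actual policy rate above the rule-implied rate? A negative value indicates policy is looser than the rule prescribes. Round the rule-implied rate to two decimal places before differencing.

-2.24 pp

Output 1.8% below potential → ỹ = -1.8.
i = 1.5 + 4.5 + 0.32 × (4.5 − 2.7) + 1.2 × (-1.8)
   = 1.5 + 4.5 + 0.576 − 2.16 = 4.42
Deviation = 2.18 − 4.42 = -2.24 pp.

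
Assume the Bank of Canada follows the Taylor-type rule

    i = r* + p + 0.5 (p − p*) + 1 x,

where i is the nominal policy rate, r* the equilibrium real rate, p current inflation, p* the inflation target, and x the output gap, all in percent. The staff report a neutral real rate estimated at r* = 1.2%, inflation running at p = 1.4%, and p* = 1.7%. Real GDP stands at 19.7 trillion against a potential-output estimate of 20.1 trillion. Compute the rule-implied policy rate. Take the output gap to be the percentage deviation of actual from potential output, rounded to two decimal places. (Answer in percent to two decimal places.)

Output gap = 100 × (19.7 − 20.1) / 20.1 = -1.99%.
i = 1.20 + 1.40 + 0.5 × (1.40 − 1.70) + 1 × (-1.99)
   = 1.20 + 1.4 − 0.15 − 1.99 = 0.46

0.46%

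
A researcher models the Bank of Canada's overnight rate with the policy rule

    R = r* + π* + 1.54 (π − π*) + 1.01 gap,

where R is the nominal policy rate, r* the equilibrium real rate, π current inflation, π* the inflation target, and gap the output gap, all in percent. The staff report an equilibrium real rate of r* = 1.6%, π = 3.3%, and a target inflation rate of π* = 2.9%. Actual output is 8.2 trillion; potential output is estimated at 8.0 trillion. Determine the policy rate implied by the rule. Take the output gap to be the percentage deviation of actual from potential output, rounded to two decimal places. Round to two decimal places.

Output gap = 100 × (8.2 − 8.0) / 8.0 = 2.50%.
R = 1.60 + 2.90 + 1.54 × (3.30 − 2.90) + 1.01 × 2.50
   = 1.60 + 2.9 + 0.616 + 2.525 = 7.64

7.64%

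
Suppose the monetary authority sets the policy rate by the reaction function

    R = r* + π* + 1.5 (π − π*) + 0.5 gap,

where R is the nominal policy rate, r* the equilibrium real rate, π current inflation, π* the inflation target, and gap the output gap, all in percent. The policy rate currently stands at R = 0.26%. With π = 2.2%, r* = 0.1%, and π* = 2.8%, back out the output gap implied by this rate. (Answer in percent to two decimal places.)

-3.48%

0.5 gap = 0.26 − 0.1 − 2.8 − 1.5 × (2.2 − 2.8) = -1.74
gap = -1.74 / 0.5 = -3.48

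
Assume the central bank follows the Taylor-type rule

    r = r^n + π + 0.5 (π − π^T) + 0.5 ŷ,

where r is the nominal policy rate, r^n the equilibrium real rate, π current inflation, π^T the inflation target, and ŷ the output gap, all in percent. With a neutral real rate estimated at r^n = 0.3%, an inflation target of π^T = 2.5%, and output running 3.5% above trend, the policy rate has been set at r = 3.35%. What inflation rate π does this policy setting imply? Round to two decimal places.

1.70%

Output 3.5% above potential → ŷ = 3.5.
Collecting π: r = r^n + (1 + 0.5) π − 0.5 π^T + 0.5 ŷ
1.5 π = 3.35 − 0.3 + 0.5 × 2.5 − 0.5 × 3.5 = 2.55
π = 2.55 / 1.5 = 1.70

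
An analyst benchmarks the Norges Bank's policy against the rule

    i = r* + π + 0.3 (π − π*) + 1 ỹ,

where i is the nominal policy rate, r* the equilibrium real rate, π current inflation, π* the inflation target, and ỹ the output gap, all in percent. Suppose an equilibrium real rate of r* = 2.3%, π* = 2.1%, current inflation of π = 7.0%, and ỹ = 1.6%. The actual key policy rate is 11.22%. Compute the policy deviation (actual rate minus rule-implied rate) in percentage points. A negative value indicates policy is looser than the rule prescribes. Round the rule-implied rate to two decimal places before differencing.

i = 2.3 + 7.0 + 0.3 × (7.0 − 2.1) + 1 × 1.6
   = 2.3 + 7 + 1.47 + 1.6 = 12.37
Deviation = 11.22 − 12.37 = -1.15 pp.

-1.15 pp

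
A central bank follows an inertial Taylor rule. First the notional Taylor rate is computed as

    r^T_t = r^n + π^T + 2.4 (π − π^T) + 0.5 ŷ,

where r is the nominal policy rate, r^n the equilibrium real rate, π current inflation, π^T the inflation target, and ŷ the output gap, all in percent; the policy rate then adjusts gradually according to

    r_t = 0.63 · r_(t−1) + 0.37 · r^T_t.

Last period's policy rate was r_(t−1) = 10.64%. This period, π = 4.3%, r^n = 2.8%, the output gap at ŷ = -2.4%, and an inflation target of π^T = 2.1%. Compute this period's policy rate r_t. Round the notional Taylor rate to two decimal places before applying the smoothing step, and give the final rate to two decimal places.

r^T_t = 2.8 + 2.1 + 2.4 × (4.3 − 2.1) + 0.5 × (-2.4)
   = 2.8 + 2.1 + 5.28 − 1.2 = 8.98
r_t = 0.63 × 10.64 + 0.37 × 8.98 = 6.7032 + 3.3226 = 10.03

10.03%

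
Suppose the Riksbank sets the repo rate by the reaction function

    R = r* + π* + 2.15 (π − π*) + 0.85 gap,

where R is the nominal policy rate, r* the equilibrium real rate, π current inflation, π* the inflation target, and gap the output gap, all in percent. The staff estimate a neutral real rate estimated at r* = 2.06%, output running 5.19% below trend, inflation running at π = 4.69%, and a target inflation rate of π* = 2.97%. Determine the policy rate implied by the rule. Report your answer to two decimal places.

4.32%

Output 5.19% below potential → gap = -5.19.
R = 2.06 + 2.97 + 2.15 × (4.69 − 2.97) + 0.85 × (-5.19)
   = 2.06 + 2.97 + 3.698 − 4.4115 = 4.32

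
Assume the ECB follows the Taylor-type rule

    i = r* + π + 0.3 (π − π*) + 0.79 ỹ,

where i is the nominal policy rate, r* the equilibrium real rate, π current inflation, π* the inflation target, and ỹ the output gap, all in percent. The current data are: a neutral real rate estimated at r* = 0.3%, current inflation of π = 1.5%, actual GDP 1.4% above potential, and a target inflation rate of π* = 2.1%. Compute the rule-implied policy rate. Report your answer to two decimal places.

2.73%

Output 1.4% above potential → ỹ = 1.4.
i = 0.3 + 1.5 + 0.3 × (1.5 − 2.1) + 0.79 × 1.4
   = 0.3 + 1.5 − 0.18 + 1.106 = 2.73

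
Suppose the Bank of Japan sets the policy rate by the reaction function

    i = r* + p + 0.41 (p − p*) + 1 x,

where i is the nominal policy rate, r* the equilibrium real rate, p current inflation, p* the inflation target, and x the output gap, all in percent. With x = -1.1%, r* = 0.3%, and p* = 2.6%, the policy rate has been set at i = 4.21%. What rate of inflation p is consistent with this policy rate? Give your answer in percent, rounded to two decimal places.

4.31%

Collecting p: i = r* + (1 + 0.41) p − 0.41 p* + 1 x
1.41 p = 4.21 − 0.3 + 0.41 × 2.6 − 1 × (-1.1) = 6.076
p = 6.076 / 1.41 = 4.31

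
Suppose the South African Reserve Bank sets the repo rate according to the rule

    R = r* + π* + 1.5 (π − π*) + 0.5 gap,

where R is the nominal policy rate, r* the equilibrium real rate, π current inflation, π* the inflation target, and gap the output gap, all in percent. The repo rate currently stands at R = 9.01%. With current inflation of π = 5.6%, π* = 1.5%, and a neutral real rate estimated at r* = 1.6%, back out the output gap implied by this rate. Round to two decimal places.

-0.48%

0.5 gap = 9.01 − 1.6 − 1.5 − 1.5 × (5.6 − 1.5) = -0.24
gap = -0.24 / 0.5 = -0.48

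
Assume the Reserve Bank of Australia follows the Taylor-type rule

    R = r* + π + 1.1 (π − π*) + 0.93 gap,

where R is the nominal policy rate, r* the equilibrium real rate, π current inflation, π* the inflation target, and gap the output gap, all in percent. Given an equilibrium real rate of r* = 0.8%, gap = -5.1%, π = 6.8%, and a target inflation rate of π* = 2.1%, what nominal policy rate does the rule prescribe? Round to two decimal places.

R = 0.8 + 6.8 + 1.1 × (6.8 − 2.1) + 0.93 × (-5.1)
   = 0.8 + 6.8 + 5.17 − 4.743 = 8.03

8.03%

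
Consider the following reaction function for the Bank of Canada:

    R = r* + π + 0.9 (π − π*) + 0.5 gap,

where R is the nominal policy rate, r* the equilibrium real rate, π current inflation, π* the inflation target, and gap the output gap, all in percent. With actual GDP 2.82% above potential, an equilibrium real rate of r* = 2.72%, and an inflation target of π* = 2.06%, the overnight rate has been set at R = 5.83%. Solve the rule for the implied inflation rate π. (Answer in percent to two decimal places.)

Output 2.82% above potential → gap = 2.82.
Collecting π: R = r* + (1 + 0.9) π − 0.9 π* + 0.5 gap
1.9 π = 5.83 − 2.72 + 0.9 × 2.06 − 0.5 × 2.82 = 3.554
π = 3.554 / 1.9 = 1.87

1.87%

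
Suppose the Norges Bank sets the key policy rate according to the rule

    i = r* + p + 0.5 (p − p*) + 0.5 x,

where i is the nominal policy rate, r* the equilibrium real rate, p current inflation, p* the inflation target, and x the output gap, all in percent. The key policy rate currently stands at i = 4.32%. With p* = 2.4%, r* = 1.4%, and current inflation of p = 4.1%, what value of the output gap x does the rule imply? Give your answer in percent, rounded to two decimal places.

-4.06%

0.5 x = 4.32 − 1.4 − 4.1 − 0.5 × (4.1 − 2.4) = -2.03
x = -2.03 / 0.5 = -4.06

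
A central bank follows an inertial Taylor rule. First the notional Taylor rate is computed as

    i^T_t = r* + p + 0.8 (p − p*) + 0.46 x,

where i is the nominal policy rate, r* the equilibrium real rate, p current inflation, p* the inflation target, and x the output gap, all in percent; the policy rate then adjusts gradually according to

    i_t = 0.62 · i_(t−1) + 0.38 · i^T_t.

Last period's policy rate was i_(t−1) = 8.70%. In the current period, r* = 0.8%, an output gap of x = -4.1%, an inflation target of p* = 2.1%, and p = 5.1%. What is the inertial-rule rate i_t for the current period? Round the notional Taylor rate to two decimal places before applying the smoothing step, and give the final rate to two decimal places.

i^T_t = 0.8 + 5.1 + 0.8 × (5.1 − 2.1) + 0.46 × (-4.1)
   = 0.8 + 5.1 + 2.4 − 1.886 = 6.41
i_t = 0.62 × 8.70 + 0.38 × 6.41 = 5.394 + 2.4358 = 7.83

7.83%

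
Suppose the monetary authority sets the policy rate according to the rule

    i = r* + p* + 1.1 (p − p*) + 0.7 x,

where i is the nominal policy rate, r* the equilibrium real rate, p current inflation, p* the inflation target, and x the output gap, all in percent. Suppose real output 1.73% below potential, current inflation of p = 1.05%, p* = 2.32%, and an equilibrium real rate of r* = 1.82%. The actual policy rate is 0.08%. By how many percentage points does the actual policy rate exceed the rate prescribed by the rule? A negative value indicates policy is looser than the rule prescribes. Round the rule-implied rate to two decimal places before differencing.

-1.45 pp

Output 1.73% below potential → x = -1.73.
i = 1.82 + 2.32 + 1.1 × (1.05 − 2.32) + 0.7 × (-1.73)
   = 1.82 + 2.32 − 1.397 − 1.211 = 1.53
Deviation = 0.08 − 1.53 = -1.45 pp.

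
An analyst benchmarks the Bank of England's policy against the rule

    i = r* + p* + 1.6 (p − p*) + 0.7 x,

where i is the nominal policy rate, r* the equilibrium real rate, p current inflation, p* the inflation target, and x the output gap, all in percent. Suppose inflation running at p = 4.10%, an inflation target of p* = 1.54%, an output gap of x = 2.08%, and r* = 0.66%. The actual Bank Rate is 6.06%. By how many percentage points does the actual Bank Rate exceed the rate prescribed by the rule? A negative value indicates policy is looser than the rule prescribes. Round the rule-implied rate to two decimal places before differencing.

-1.69 pp

i = 0.66 + 1.54 + 1.6 × (4.10 − 1.54) + 0.7 × 2.08
   = 0.66 + 1.54 + 4.096 + 1.456 = 7.75
Deviation = 6.06 − 7.75 = -1.69 pp.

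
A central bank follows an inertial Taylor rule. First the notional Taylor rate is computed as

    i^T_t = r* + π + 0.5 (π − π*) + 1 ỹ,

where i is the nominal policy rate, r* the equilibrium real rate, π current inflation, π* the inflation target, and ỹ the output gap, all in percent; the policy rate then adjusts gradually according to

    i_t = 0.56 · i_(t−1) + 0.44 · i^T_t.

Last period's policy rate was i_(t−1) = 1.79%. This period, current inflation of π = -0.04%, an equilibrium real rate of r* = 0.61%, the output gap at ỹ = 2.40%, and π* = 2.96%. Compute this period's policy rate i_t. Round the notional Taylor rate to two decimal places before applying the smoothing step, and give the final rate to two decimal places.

1.65%

i^T_t = 0.61 + (-0.04) + 0.5 × (-0.04 − 2.96) + 1 × 2.40
   = 0.61 − 0.04 − 1.5 + 2.4 = 1.47
i_t = 0.56 × 1.79 + 0.44 × 1.47 = 1.0024 + 0.6468 = 1.65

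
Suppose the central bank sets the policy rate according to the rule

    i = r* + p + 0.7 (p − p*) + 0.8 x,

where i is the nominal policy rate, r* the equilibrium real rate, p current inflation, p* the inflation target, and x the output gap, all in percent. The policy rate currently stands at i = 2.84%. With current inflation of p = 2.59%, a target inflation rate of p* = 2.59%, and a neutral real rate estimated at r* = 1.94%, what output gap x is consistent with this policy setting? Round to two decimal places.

-2.11%

0.8 x = 2.84 − 1.94 − 2.59 − 0.7 × (2.59 − 2.59) = -1.69
x = -1.69 / 0.8 = -2.11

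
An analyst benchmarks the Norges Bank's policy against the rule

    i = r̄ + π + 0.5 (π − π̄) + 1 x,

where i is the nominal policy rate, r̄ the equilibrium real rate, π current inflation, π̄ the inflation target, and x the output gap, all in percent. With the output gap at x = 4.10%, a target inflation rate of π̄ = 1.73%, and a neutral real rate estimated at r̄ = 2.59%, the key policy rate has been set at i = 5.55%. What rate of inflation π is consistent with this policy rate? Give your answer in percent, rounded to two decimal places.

Collecting π: i = r̄ + (1 + 0.5) π − 0.5 π̄ + 1 x
1.5 π = 5.55 − 2.59 + 0.5 × 1.73 − 1 × 4.10 = -0.275
π = -0.275 / 1.5 = -0.18

-0.18%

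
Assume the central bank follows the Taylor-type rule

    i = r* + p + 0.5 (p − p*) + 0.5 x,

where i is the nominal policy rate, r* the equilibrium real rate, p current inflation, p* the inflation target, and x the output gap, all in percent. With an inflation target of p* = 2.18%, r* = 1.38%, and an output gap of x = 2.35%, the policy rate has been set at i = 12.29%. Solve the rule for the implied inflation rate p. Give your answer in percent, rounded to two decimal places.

Collecting p: i = r* + (1 + 0.5) p − 0.5 p* + 0.5 x
1.5 p = 12.29 − 1.38 + 0.5 × 2.18 − 0.5 × 2.35 = 10.825
p = 10.825 / 1.5 = 7.22

7.22%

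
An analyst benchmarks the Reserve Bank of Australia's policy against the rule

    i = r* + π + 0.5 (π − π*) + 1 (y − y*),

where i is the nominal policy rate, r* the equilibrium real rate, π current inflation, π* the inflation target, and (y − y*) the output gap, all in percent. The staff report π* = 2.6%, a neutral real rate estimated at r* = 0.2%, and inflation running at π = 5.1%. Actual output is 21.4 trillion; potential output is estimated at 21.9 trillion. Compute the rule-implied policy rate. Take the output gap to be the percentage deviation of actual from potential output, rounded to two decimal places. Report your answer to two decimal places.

Output gap = 100 × (21.4 − 21.9) / 21.9 = -2.28%.
i = 0.20 + 5.10 + 0.5 × (5.10 − 2.60) + 1 × (-2.28)
   = 0.20 + 5.1 + 1.25 − 2.28 = 4.27

4.27%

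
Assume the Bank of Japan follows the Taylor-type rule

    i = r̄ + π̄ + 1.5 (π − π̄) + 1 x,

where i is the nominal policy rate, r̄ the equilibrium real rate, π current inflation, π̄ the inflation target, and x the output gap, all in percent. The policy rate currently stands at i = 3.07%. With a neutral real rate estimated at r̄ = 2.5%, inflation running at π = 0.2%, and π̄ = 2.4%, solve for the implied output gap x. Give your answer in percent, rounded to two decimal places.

1.47%

1 x = 3.07 − 2.5 − 2.4 − 1.5 × (0.2 − 2.4) = 1.47
x = 1.47 / 1 = 1.47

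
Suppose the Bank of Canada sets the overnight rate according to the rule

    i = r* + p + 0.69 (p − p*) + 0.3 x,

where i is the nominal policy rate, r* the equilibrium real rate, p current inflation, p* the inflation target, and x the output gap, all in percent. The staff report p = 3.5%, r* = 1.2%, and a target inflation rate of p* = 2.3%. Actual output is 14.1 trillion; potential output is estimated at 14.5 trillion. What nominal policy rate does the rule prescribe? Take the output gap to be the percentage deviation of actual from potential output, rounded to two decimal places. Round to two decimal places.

Output gap = 100 × (14.1 − 14.5) / 14.5 = -2.76%.
i = 1.20 + 3.50 + 0.69 × (3.50 − 2.30) + 0.3 × (-2.76)
   = 1.20 + 3.5 + 0.828 − 0.828 = 4.70

4.70%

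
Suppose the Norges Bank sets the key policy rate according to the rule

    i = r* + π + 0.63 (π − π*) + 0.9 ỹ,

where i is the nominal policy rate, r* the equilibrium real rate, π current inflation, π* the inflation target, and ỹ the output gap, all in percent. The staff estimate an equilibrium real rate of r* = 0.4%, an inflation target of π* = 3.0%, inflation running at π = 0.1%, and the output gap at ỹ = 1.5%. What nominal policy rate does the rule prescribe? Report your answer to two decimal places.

i = 0.4 + 0.1 + 0.63 × (0.1 − 3.0) + 0.9 × 1.5
   = 0.4 + 0.1 − 1.827 + 1.35 = 0.02

0.02%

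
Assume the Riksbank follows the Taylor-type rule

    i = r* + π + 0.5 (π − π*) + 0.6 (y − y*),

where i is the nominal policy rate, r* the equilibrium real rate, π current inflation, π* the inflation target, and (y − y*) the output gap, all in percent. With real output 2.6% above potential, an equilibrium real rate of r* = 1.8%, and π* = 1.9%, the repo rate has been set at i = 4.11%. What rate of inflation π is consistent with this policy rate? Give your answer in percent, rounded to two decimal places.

1.13%

Output 2.6% above potential → (y − y*) = 2.6.
Collecting π: i = r* + (1 + 0.5) π − 0.5 π* + 0.6 (y − y*)
1.5 π = 4.11 − 1.8 + 0.5 × 1.9 − 0.6 × 2.6 = 1.7
π = 1.7 / 1.5 = 1.13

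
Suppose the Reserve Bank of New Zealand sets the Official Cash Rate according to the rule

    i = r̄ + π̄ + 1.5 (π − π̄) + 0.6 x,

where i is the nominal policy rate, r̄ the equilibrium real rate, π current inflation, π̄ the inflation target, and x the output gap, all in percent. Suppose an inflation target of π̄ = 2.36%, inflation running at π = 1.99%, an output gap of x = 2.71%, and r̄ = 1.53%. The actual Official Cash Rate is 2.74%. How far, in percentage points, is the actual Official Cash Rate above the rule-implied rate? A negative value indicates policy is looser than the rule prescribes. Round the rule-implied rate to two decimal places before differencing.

-2.22 pp

i = 1.53 + 2.36 + 1.5 × (1.99 − 2.36) + 0.6 × 2.71
   = 1.53 + 2.36 − 0.555 + 1.626 = 4.96
Deviation = 2.74 − 4.96 = -2.22 pp.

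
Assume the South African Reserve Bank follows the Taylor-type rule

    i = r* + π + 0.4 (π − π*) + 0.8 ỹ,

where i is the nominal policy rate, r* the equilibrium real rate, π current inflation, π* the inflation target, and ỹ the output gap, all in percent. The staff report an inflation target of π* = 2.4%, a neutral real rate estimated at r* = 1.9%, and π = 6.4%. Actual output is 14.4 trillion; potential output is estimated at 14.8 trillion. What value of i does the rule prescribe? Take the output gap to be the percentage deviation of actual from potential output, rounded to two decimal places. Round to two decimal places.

7.74%

Output gap = 100 × (14.4 − 14.8) / 14.8 = -2.70%.
i = 1.90 + 6.40 + 0.4 × (6.40 − 2.40) + 0.8 × (-2.70)
   = 1.90 + 6.4 + 1.6 − 2.16 = 7.74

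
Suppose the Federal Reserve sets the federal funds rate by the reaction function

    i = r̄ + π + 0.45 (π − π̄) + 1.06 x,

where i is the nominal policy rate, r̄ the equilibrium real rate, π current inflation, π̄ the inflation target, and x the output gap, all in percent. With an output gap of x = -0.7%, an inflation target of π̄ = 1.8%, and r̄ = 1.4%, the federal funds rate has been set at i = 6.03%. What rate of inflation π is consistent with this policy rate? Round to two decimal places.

Collecting π: i = r̄ + (1 + 0.45) π − 0.45 π̄ + 1.06 x
1.45 π = 6.03 − 1.4 + 0.45 × 1.8 − 1.06 × (-0.7) = 6.182
π = 6.182 / 1.45 = 4.26

4.26%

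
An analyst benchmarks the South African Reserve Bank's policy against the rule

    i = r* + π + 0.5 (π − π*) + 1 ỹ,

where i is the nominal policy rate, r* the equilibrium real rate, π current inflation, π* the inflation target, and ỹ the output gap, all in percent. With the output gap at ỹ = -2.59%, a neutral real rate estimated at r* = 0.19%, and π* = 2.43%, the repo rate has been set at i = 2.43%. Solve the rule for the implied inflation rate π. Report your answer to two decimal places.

Collecting π: i = r* + (1 + 0.5) π − 0.5 π* + 1 ỹ
1.5 π = 2.43 − 0.19 + 0.5 × 2.43 − 1 × (-2.59) = 6.045
π = 6.045 / 1.5 = 4.03

4.03%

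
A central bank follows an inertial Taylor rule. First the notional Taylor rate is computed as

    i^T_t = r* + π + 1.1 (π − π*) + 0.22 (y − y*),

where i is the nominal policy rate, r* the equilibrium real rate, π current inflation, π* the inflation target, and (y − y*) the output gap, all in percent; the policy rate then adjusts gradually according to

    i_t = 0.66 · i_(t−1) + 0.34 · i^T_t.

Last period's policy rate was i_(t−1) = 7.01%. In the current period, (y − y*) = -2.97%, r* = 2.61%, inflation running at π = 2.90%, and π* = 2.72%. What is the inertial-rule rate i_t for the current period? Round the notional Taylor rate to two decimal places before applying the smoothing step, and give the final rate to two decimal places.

6.34%

i^T_t = 2.61 + 2.90 + 1.1 × (2.90 − 2.72) + 0.22 × (-2.97)
   = 2.61 + 2.9 + 0.198 − 0.6534 = 5.05
i_t = 0.66 × 7.01 + 0.34 × 5.05 = 4.6266 + 1.717 = 6.34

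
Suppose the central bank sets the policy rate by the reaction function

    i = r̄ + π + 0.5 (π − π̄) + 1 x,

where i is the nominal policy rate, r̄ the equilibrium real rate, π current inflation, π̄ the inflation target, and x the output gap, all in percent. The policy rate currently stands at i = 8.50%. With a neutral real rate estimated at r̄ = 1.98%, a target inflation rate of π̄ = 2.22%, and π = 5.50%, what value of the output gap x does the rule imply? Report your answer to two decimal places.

-0.62%

1 x = 8.50 − 1.98 − 5.50 − 0.5 × (5.50 − 2.22) = -0.62
x = -0.62 / 1 = -0.62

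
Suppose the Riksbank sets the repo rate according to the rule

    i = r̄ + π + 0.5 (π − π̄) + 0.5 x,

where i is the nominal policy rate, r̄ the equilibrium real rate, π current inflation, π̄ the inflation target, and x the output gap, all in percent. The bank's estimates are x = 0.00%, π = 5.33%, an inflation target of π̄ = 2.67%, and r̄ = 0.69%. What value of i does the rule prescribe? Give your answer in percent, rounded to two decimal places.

i = 0.69 + 5.33 + 0.5 × (5.33 − 2.67) + 0.5 × 0.00
   = 0.69 + 5.33 + 1.33 + 0 = 7.35

7.35%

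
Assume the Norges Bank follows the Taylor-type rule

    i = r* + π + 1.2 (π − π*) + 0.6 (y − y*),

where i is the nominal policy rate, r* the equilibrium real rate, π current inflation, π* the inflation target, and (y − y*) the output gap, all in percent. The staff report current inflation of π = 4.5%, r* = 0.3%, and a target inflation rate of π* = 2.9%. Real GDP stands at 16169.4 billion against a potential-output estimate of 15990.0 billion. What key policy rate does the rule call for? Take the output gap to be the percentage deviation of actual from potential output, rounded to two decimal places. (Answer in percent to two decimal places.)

Output gap = 100 × (16169.4 − 15990.0) / 15990.0 = 1.12%.
i = 0.30 + 4.50 + 1.2 × (4.50 − 2.90) + 0.6 × 1.12
   = 0.30 + 4.5 + 1.92 + 0.672 = 7.39

7.39%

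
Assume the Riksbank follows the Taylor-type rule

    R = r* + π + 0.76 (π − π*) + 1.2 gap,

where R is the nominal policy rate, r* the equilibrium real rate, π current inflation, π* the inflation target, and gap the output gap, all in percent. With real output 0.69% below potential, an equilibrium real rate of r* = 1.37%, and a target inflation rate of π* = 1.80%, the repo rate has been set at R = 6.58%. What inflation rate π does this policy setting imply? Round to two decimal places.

Output 0.69% below potential → gap = -0.69.
Collecting π: R = r* + (1 + 0.76) π − 0.76 π* + 1.2 gap
1.76 π = 6.58 − 1.37 + 0.76 × 1.80 − 1.2 × (-0.69) = 7.406
π = 7.406 / 1.76 = 4.21

4.21%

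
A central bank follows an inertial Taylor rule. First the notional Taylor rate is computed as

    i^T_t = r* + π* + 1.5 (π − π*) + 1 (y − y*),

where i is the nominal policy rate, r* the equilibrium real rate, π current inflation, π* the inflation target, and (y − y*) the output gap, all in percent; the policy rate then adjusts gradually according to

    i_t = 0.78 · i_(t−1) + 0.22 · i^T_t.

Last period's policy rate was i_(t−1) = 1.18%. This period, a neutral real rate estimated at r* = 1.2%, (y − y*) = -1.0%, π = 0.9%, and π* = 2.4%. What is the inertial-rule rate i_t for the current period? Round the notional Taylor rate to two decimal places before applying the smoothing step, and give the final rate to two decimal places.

i^T_t = 1.2 + 2.4 + 1.5 × (0.9 − 2.4) + 1 × (-1.0)
   = 1.2 + 2.4 − 2.25 − 1 = 0.35
i_t = 0.78 × 1.18 + 0.22 × 0.35 = 0.9204 + 0.077 = 1.00

1.00%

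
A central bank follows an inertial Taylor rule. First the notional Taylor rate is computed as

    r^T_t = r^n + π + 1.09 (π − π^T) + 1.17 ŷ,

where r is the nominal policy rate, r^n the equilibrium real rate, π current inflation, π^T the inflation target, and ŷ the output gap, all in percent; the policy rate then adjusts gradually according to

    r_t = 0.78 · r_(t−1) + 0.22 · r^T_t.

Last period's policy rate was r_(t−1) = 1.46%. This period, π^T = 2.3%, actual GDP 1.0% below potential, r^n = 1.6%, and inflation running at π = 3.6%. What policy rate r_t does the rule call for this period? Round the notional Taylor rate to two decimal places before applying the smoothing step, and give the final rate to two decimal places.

2.34%

Output 1.0% below potential → ŷ = -1.0.
r^T_t = 1.6 + 3.6 + 1.09 × (3.6 − 2.3) + 1.17 × (-1.0)
   = 1.6 + 3.6 + 1.417 − 1.17 = 5.45
r_t = 0.78 × 1.46 + 0.22 × 5.45 = 1.1388 + 1.199 = 2.34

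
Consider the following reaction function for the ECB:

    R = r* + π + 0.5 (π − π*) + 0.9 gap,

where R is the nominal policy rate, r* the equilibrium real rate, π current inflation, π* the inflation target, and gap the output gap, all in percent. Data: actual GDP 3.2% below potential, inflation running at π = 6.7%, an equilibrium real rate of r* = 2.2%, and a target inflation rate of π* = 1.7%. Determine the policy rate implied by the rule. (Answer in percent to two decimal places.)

Output 3.2% below potential → gap = -3.2.
R = 2.2 + 6.7 + 0.5 × (6.7 − 1.7) + 0.9 × (-3.2)
   = 2.2 + 6.7 + 2.5 − 2.88 = 8.52

8.52%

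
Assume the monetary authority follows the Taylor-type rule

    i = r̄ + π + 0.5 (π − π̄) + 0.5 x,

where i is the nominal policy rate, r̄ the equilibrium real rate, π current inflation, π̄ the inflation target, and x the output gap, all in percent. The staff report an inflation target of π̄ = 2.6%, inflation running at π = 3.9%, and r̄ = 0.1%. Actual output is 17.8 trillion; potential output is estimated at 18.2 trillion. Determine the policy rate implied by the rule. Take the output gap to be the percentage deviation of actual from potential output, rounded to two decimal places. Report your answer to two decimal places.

Output gap = 100 × (17.8 − 18.2) / 18.2 = -2.20%.
i = 0.10 + 3.90 + 0.5 × (3.90 − 2.60) + 0.5 × (-2.20)
   = 0.10 + 3.9 + 0.65 − 1.1 = 3.55

3.55%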